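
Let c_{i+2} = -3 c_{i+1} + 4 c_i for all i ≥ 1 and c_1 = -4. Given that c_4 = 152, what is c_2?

8

Let c_2 = x.
c_3 = -16 - 3x
c_4 = 48 + 13x
So 48 + 13x = 152, giving x = 8.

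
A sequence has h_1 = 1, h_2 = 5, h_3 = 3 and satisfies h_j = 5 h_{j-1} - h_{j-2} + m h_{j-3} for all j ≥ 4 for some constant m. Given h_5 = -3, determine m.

-5

h_4 = 10 + m
h_5 = 47 + 10m
So 47 + 10m = -3, giving m = -5.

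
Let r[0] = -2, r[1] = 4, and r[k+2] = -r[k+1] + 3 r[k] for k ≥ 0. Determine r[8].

r[2] = -4 + 3·(-2) = -10
r[3] = -(-10) + 3·4 = 22
r[4] = -22 + 3·(-10) = -52
r[5] = -(-52) + 3·22 = 118
r[6] = -118 + 3·(-52) = -274
r[7] = -(-274) + 3·118 = 628
r[8] = -628 + 3·(-274) = -1450

-1450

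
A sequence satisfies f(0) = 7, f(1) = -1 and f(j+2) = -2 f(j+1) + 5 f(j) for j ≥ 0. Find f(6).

3877

f(2) = -2(-1) + 5(7) = 37
f(3) = -2(37) + 5(-1) = -79
f(4) = -2(-79) + 5(37) = 343
f(5) = -2(343) + 5(-79) = -1081
f(6) = -2(-1081) + 5(343) = 3877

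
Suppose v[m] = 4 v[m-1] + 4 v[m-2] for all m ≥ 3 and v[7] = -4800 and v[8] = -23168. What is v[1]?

Rearranging, v[m-2] = (v[m] - 4 v[m-1]) / 4.
v[6] = (-23168 - 4(-4800)) / 4 = -3968/4 = -992
v[5] = (-4800 - 4(-992)) / 4 = -832/4 = -208
v[4] = (-992 - 4(-208)) / 4 = -160/4 = -40
v[3] = (-208 - 4(-40)) / 4 = -48/4 = -12
v[2] = (-40 - 4(-12)) / 4 = 8/4 = 2
v[1] = (-12 - 4(2)) / 4 = -20/4 = -5

-5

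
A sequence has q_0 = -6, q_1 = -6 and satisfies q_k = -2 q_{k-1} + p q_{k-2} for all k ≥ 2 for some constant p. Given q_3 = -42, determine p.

-3

q_2 = 12 - 6p
q_3 = -24 + 6p
So -24 + 6p = -42, giving p = -3.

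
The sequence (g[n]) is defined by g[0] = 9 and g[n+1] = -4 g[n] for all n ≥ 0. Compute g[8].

589824

g[1] = -4(9) = -36
g[2] = -4(-36) = 144
g[3] = -4(144) = -576
g[4] = -4(-576) = 2304
g[5] = -4(2304) = -9216
g[6] = -4(-9216) = 36864
g[7] = -4(36864) = -147456
g[8] = -4(-147456) = 589824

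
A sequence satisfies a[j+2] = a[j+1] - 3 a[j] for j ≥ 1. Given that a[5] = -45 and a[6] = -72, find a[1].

-5

Rearranging, a[j-2] = (a[j] - a[j-1]) / -3.
a[4] = (-72 - (-45)) / -3 = -27/-3 = 9
a[3] = (-45 - 9) / -3 = -54/-3 = 18
a[2] = (9 - 18) / -3 = -9/-3 = 3
a[1] = (18 - 3) / -3 = 15/-3 = -5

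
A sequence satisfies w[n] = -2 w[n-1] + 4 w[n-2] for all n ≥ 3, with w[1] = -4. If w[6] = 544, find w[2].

2

Let w[2] = v.
w[3] = -16 - 2v
w[4] = 32 + 8v
w[5] = -128 - 24v
w[6] = 384 + 80v
So 384 + 80v = 544, giving v = 2.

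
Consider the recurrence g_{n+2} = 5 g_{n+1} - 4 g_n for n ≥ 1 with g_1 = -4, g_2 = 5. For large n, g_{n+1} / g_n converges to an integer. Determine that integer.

The characteristic equation is r^2 - 5r + 4 = 0, which factors as (r - 4)(r - 1) = 0.
So the roots are 4 and 1. Since |4| > |1| and the coefficient of 4^n is non-zero, the ratio tends to 4.

4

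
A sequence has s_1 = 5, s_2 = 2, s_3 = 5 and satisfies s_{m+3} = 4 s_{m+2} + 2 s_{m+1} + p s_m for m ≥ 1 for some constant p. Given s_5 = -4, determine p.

-5

s_4 = 24 + 5p
s_5 = 106 + 22p
So 106 + 22p = -4, giving p = -5.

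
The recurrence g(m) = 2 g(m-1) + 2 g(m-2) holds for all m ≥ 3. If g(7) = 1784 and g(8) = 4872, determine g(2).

9

Rearranging, g(m-2) = (g(m) - 2 g(m-1)) / 2.
g(6) = (4872 - 2*1784) / 2 = 1304/2 = 652
g(5) = (1784 - 2*652) / 2 = 480/2 = 240
g(4) = (652 - 2*240) / 2 = 172/2 = 86
g(3) = (240 - 2*86) / 2 = 68/2 = 34
g(2) = (86 - 2*34) / 2 = 18/2 = 9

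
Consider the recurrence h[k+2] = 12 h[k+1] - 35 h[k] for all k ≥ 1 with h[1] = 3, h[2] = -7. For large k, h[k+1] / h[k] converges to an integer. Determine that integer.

The characteristic equation is r^2 - 12r + 35 = 0, which factors as (r - 7)(r - 5) = 0.
So the roots are 7 and 5. Since |7| > |5| and the coefficient of 7^k is non-zero, the ratio tends to 7.

7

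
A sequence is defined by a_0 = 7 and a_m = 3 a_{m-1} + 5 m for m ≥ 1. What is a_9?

211566

a_1 = 3(7) + 5 = 26
a_2 = 3(26) + 10 = 88
a_3 = 3(88) + 15 = 279
a_4 = 3(279) + 20 = 857
a_5 = 3(857) + 25 = 2596
a_6 = 3(2596) + 30 = 7818
a_7 = 3(7818) + 35 = 23489
a_8 = 3(23489) + 40 = 70507
a_9 = 3(70507) + 45 = 211566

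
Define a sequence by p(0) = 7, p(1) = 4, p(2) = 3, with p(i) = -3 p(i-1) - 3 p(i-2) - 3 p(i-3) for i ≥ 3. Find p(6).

p(3) = -3·3 - 3·4 - 3·7 = -42
p(4) = -3·(-42) - 3·3 - 3·4 = 105
p(5) = -3·105 - 3·(-42) - 3·3 = -198
p(6) = -3·(-198) - 3·105 - 3·(-42) = 405

405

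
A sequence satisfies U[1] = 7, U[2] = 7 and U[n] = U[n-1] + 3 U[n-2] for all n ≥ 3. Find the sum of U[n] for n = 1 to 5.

224

U[3] = 7 + 3(7) = 28
U[4] = 28 + 3(7) = 49
U[5] = 49 + 3(28) = 133
Sum = 7 + 7 + 28 + 49 + 133 = 224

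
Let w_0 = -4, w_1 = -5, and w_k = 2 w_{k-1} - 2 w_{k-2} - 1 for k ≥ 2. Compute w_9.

w_2 = 2*(-5) - 2*(-4) - 1 = -3
w_3 = 2*(-3) - 2*(-5) - 1 = 3
w_4 = 2*3 - 2*(-3) - 1 = 11
w_5 = 2*11 - 2*3 - 1 = 15
w_6 = 2*15 - 2*11 - 1 = 7
w_7 = 2*7 - 2*15 - 1 = -17
w_8 = 2*(-17) - 2*7 - 1 = -49
w_9 = 2*(-49) - 2*(-17) - 1 = -65

-65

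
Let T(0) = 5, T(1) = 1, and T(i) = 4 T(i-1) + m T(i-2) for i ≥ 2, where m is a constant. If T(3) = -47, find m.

T(2) = 4 + 5m
T(3) = 16 + 21m
So 16 + 21m = -47, giving m = -3.

-3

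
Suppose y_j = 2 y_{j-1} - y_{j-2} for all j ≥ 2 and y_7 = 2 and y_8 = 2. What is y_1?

Rearranging, y_{j-2} = -(y_j - 2 y_{j-1}).
y_6 = -(2 - 2(2)) = 2
y_5 = -(2 - 2(2)) = 2
y_4 = -(2 - 2(2)) = 2
y_3 = -(2 - 2(2)) = 2
y_2 = -(2 - 2(2)) = 2
y_1 = -(2 - 2(2)) = 2

2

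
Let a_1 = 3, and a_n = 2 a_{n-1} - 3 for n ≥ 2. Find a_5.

a_2 = 2·3 - 3 = 3
a_3 = 2·3 - 3 = 3
a_4 = 2·3 - 3 = 3
a_5 = 2·3 - 3 = 3

3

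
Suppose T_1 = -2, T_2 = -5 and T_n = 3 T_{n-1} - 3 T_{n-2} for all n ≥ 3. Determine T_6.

T_3 = 3(-5) - 3(-2) = -9
T_4 = 3(-9) - 3(-5) = -12
T_5 = 3(-12) - 3(-9) = -9
T_6 = 3(-9) - 3(-12) = 9

9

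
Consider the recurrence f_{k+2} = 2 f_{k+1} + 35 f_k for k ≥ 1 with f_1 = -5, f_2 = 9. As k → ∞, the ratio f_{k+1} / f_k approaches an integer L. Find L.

The characteristic equation is r^2 - 2r - 35 = 0, which factors as (r - 7)(r + 5) = 0.
So the roots are 7 and -5. Since |7| > |-5| and the coefficient of 7^k is non-zero, the ratio tends to 7.

7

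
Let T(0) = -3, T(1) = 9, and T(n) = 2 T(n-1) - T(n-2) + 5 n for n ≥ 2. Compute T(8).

T(2) = 2(9) - (-3) + 10 = 31
T(3) = 2(31) - 9 + 15 = 68
T(4) = 2(68) - 31 + 20 = 125
T(5) = 2(125) - 68 + 25 = 207
T(6) = 2(207) - 125 + 30 = 319
T(7) = 2(319) - 207 + 35 = 466
T(8) = 2(466) - 319 + 40 = 653

653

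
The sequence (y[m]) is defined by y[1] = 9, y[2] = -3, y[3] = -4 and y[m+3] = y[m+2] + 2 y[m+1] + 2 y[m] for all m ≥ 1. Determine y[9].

y[4] = (-4) + 2*(-3) + 2*9 = 8
y[5] = 8 + 2*(-4) + 2*(-3) = -6
y[6] = (-6) + 2*8 + 2*(-4) = 2
y[7] = 2 + 2*(-6) + 2*8 = 6
y[8] = 6 + 2*2 + 2*(-6) = -2
y[9] = (-2) + 2*6 + 2*2 = 14

14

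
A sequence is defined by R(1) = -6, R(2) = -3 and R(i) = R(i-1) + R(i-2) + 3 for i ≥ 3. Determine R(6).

R(3) = (-3) + (-6) + 3 = -6
R(4) = (-6) + (-3) + 3 = -6
R(5) = (-6) + (-6) + 3 = -9
R(6) = (-9) + (-6) + 3 = -12

-12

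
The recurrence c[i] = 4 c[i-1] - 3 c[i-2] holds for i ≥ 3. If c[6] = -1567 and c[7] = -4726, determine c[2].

-7

Rearranging, c[i-2] = (c[i] - 4 c[i-1]) / -3.
c[5] = (-4726 - 4·(-1567)) / -3 = 1542/-3 = -514
c[4] = (-1567 - 4·(-514)) / -3 = 489/-3 = -163
c[3] = (-514 - 4·(-163)) / -3 = 138/-3 = -46
c[2] = (-163 - 4·(-46)) / -3 = 21/-3 = -7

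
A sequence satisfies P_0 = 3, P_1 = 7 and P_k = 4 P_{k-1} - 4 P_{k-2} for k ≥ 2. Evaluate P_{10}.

8192

P_2 = 4·7 - 4·3 = 16
P_3 = 4·16 - 4·7 = 36
P_4 = 4·36 - 4·16 = 80
P_5 = 4·80 - 4·36 = 176
P_6 = 4·176 - 4·80 = 384
P_7 = 4·384 - 4·176 = 832
P_8 = 4·832 - 4·384 = 1792
P_9 = 4·1792 - 4·832 = 3840
P_{10} = 4·3840 - 4·1792 = 8192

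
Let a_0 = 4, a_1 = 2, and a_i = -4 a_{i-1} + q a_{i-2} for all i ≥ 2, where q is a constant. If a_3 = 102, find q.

a_2 = -8 + 4q
a_3 = 32 - 14q
So 32 - 14q = 102, giving q = -5.

-5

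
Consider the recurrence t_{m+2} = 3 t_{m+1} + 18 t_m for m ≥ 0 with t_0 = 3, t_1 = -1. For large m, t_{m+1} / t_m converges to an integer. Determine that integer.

The characteristic equation is r^2 - 3r - 18 = 0, which factors as (r - 6)(r + 3) = 0.
So the roots are 6 and -3. Since |6| > |-3| and the coefficient of 6^m is non-zero, the ratio tends to 6.

6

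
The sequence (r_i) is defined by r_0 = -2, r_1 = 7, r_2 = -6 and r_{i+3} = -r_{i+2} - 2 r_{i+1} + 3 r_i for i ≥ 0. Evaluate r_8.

r_3 = -(-6) - 2*7 + 3*(-2) = -14
r_4 = -(-14) - 2*(-6) + 3*7 = 47
r_5 = -47 - 2*(-14) + 3*(-6) = -37
r_6 = -(-37) - 2*47 + 3*(-14) = -99
r_7 = -(-99) - 2*(-37) + 3*47 = 314
r_8 = -314 - 2*(-99) + 3*(-37) = -227

-227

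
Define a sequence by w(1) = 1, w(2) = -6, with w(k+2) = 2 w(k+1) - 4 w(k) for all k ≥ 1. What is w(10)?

w(3) = 2(-6) - 4(1) = -16
w(4) = 2(-16) - 4(-6) = -8
w(5) = 2(-8) - 4(-16) = 48
w(6) = 2(48) - 4(-8) = 128
w(7) = 2(128) - 4(48) = 64
w(8) = 2(64) - 4(128) = -384
w(9) = 2(-384) - 4(64) = -1024
w(10) = 2(-1024) - 4(-384) = -512

-512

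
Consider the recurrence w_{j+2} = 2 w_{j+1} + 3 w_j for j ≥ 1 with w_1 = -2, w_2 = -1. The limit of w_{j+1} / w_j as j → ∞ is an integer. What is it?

The characteristic equation is r^2 - 2r - 3 = 0, which factors as (r - 3)(r + 1) = 0.
So the roots are 3 and -1. Since |3| > |-1| and the coefficient of 3^j is non-zero, the ratio tends to 3.

3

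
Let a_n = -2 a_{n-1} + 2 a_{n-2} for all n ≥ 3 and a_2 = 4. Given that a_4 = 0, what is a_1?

Let a_1 = v.
a_3 = -8 + 2v
a_4 = 24 - 4v
So 24 - 4v = 0, giving v = 6.

6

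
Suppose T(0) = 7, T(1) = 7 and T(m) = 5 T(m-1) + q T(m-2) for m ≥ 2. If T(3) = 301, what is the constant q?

3

T(2) = 35 + 7q
T(3) = 175 + 42q
So 175 + 42q = 301, giving q = 3.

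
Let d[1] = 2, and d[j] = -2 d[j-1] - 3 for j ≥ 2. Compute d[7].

d[2] = -2(2) - 3 = -7
d[3] = -2(-7) - 3 = 11
d[4] = -2(11) - 3 = -25
d[5] = -2(-25) - 3 = 47
d[6] = -2(47) - 3 = -97
d[7] = -2(-97) - 3 = 191

191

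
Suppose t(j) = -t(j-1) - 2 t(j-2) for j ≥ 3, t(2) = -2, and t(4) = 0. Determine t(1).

-1

Let t(1) = y.
t(3) = 2 - 2y
t(4) = 2 + 2y
So 2 + 2y = 0, giving y = -1.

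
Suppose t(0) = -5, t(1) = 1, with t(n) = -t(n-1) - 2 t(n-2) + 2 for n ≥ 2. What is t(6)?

-13

t(2) = -1 - 2(-5) + 2 = 11
t(3) = -11 - 2(1) + 2 = -11
t(4) = -(-11) - 2(11) + 2 = -9
t(5) = -(-9) - 2(-11) + 2 = 33
t(6) = -33 - 2(-9) + 2 = -13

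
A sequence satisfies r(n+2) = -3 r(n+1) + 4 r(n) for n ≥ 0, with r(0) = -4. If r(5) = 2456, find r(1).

8

Let r(1) = v.
r(2) = -16 - 3v
r(3) = 48 + 13v
r(4) = -208 - 51v
r(5) = 816 + 205v
So 816 + 205v = 2456, giving v = 8.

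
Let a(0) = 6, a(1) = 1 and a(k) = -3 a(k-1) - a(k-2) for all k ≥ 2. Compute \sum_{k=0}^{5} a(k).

a(2) = -3(1) - 6 = -9
a(3) = -3(-9) - 1 = 26
a(4) = -3(26) - (-9) = -69
a(5) = -3(-69) - 26 = 181
Sum = 6 + 1 + (-9) + 26 + (-69) + 181 = 136

136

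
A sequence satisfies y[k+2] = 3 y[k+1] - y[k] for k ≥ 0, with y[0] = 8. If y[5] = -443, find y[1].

Let y[1] = x.
y[2] = -8 + 3x
y[3] = -24 + 8x
y[4] = -64 + 21x
y[5] = -168 + 55x
So -168 + 55x = -443, giving x = -5.

-5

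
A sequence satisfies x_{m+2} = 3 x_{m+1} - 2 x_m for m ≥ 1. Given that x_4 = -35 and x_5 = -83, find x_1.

Rearranging, x_{m-2} = (x_m - 3 x_{m-1}) / -2.
x_3 = (-83 - 3(-35)) / -2 = 22/-2 = -11
x_2 = (-35 - 3(-11)) / -2 = -2/-2 = 1
x_1 = (-11 - 3(1)) / -2 = -14/-2 = 7

7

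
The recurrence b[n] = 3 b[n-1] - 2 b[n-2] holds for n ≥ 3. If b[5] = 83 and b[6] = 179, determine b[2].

-1

Rearranging, b[n-2] = (b[n] - 3 b[n-1]) / -2.
b[4] = (179 - 3*83) / -2 = -70/-2 = 35
b[3] = (83 - 3*35) / -2 = -22/-2 = 11
b[2] = (35 - 3*11) / -2 = 2/-2 = -1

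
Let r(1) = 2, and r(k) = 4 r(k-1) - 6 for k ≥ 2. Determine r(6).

2

r(2) = 4·2 - 6 = 2
r(3) = 4·2 - 6 = 2
r(4) = 4·2 - 6 = 2
r(5) = 4·2 - 6 = 2
r(6) = 4·2 - 6 = 2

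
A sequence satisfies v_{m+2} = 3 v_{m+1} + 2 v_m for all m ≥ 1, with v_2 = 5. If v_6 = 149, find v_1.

Let v_1 = x.
v_3 = 15 + 2x
v_4 = 55 + 6x
v_5 = 195 + 22x
v_6 = 695 + 78x
So 695 + 78x = 149, giving x = -7.

-7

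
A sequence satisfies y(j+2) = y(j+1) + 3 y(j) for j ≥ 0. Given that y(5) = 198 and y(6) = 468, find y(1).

Rearranging, y(j-2) = (y(j) - y(j-1)) / 3.
y(4) = (468 - 198) / 3 = 270/3 = 90
y(3) = (198 - 90) / 3 = 108/3 = 36
y(2) = (90 - 36) / 3 = 54/3 = 18
y(1) = (36 - 18) / 3 = 18/3 = 6

6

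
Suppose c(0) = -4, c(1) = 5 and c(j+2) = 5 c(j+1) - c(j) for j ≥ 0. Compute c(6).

c(2) = 5(5) - (-4) = 29
c(3) = 5(29) - 5 = 140
c(4) = 5(140) - 29 = 671
c(5) = 5(671) - 140 = 3215
c(6) = 5(3215) - 671 = 15404

15404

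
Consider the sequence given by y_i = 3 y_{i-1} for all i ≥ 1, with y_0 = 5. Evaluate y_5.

1215

y_1 = 3·5 = 15
y_2 = 3·15 = 45
y_3 = 3·45 = 135
y_4 = 3·135 = 405
y_5 = 3·405 = 1215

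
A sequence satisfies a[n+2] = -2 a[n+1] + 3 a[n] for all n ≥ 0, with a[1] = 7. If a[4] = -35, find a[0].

5

Let a[0] = y.
a[2] = -14 + 3y
a[3] = 49 - 6y
a[4] = -140 + 21y
So -140 + 21y = -35, giving y = 5.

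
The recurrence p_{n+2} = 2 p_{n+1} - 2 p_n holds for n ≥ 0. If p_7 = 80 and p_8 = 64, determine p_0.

4

Rearranging, p_{n-2} = (p_n - 2 p_{n-1}) / -2.
p_6 = (64 - 2(80)) / -2 = -96/-2 = 48
p_5 = (80 - 2(48)) / -2 = -16/-2 = 8
p_4 = (48 - 2(8)) / -2 = 32/-2 = -16
p_3 = (8 - 2(-16)) / -2 = 40/-2 = -20
p_2 = (-16 - 2(-20)) / -2 = 24/-2 = -12
p_1 = (-20 - 2(-12)) / -2 = 4/-2 = -2
p_0 = (-12 - 2(-2)) / -2 = -8/-2 = 4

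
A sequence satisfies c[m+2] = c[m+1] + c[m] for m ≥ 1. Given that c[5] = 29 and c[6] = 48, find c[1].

Rearranging, c[m-2] = c[m] - c[m-1].
c[4] = 48 - 29 = 19
c[3] = 29 - 19 = 10
c[2] = 19 - 10 = 9
c[1] = 10 - 9 = 1

1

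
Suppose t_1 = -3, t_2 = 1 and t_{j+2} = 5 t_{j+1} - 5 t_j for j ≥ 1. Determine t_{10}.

244375

t_3 = 5*1 - 5*(-3) = 20
t_4 = 5*20 - 5*1 = 95
t_5 = 5*95 - 5*20 = 375
t_6 = 5*375 - 5*95 = 1400
t_7 = 5*1400 - 5*375 = 5125
t_8 = 5*5125 - 5*1400 = 18625
t_9 = 5*18625 - 5*5125 = 67500
t_{10} = 5*67500 - 5*18625 = 244375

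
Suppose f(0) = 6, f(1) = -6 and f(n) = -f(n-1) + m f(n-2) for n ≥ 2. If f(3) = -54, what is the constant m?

f(2) = 6 + 6m
f(3) = -6 - 12m
So -6 - 12m = -54, giving m = 4.

4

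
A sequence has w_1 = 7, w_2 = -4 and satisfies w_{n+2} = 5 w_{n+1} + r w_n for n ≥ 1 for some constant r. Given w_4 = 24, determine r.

4

w_3 = -20 + 7r
w_4 = -100 + 31r
So -100 + 31r = 24, giving r = 4.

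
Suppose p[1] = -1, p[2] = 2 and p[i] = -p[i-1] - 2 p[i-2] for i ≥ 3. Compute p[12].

p[3] = -2 - 2*(-1) = 0
p[4] = -0 - 2*2 = -4
p[5] = -(-4) - 2*0 = 4
p[6] = -4 - 2*(-4) = 4
p[7] = -4 - 2*4 = -12
p[8] = -(-12) - 2*4 = 4
p[9] = -4 - 2*(-12) = 20
p[10] = -20 - 2*4 = -28
p[11] = -(-28) - 2*20 = -12
p[12] = -(-12) - 2*(-28) = 68

68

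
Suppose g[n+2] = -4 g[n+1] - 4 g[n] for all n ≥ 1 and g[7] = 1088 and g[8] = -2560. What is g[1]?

Rearranging, g[n-2] = (g[n] + 4 g[n-1]) / -4.
g[6] = (-2560 + 4(1088)) / -4 = 1792/-4 = -448
g[5] = (1088 + 4(-448)) / -4 = -704/-4 = 176
g[4] = (-448 + 4(176)) / -4 = 256/-4 = -64
g[3] = (176 + 4(-64)) / -4 = -80/-4 = 20
g[2] = (-64 + 4(20)) / -4 = 16/-4 = -4
g[1] = (20 + 4(-4)) / -4 = 4/-4 = -1

-1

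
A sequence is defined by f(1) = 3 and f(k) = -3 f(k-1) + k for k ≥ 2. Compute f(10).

-50435

f(2) = -3(3) + 2 = -7
f(3) = -3(-7) + 3 = 24
f(4) = -3(24) + 4 = -68
f(5) = -3(-68) + 5 = 209
f(6) = -3(209) + 6 = -621
f(7) = -3(-621) + 7 = 1870
f(8) = -3(1870) + 8 = -5602
f(9) = -3(-5602) + 9 = 16815
f(10) = -3(16815) + 10 = -50435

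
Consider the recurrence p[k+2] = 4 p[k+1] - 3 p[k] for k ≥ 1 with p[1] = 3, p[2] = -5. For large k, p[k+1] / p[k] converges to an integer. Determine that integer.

The characteristic equation is r^2 - 4r + 3 = 0, which factors as (r - 3)(r - 1) = 0.
So the roots are 3 and 1. Since |3| > |1| and the coefficient of 3^k is non-zero, the ratio tends to 3.

3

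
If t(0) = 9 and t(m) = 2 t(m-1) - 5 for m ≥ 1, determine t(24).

The fixed point is -5/(1 - 2) = 5, so t(m) - 5 = 2(t(m-1) - 5).
Hence t(m) = 4·2^m + 5.
t(24) = 4·2^{24} + 5 = 4·16777216 + 5 = 67108869.

67108869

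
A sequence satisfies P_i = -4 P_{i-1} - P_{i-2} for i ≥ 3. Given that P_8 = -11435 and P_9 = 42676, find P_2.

-5

Rearranging, P_{i-2} = -(P_i + 4 P_{i-1}).
P_7 = -(42676 + 4(-11435)) = 3064
P_6 = -(-11435 + 4(3064)) = -821
P_5 = -(3064 + 4(-821)) = 220
P_4 = -(-821 + 4(220)) = -59
P_3 = -(220 + 4(-59)) = 16
P_2 = -(-59 + 4(16)) = -5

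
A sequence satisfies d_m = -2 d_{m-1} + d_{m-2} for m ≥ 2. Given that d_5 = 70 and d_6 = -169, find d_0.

Rearranging, d_{m-2} = d_m + 2 d_{m-1}.
d_4 = -169 + 2*70 = -29
d_3 = 70 + 2*(-29) = 12
d_2 = -29 + 2*12 = -5
d_1 = 12 + 2*(-5) = 2
d_0 = -5 + 2*2 = -1

-1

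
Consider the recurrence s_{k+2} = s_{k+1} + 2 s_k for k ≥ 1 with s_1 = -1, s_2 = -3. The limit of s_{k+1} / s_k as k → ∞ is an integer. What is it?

2

The characteristic equation is r^2 - r - 2 = 0, which factors as (r - 2)(r + 1) = 0.
So the roots are 2 and -1. Since |2| > |-1| and the coefficient of 2^k is non-zero, the ratio tends to 2.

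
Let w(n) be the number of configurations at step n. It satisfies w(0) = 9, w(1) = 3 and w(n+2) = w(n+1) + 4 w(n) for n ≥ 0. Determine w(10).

w(2) = 3 + 4·9 = 39
w(3) = 39 + 4·3 = 51
w(4) = 51 + 4·39 = 207
w(5) = 207 + 4·51 = 411
w(6) = 411 + 4·207 = 1239
w(7) = 1239 + 4·411 = 2883
w(8) = 2883 + 4·1239 = 7839
w(9) = 7839 + 4·2883 = 19371
w(10) = 19371 + 4·7839 = 50727

50727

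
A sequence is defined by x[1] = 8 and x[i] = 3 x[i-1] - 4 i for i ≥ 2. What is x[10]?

x[2] = 3(8) - 8 = 16
x[3] = 3(16) - 12 = 36
x[4] = 3(36) - 16 = 92
x[5] = 3(92) - 20 = 256
x[6] = 3(256) - 24 = 744
x[7] = 3(744) - 28 = 2204
x[8] = 3(2204) - 32 = 6580
x[9] = 3(6580) - 36 = 19704
x[10] = 3(19704) - 40 = 59072

59072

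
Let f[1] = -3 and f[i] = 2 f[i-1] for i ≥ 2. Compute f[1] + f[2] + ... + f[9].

-1533

f[2] = 2·(-3) = -6
f[3] = 2·(-6) = -12
f[4] = 2·(-12) = -24
f[5] = 2·(-24) = -48
f[6] = 2·(-48) = -96
f[7] = 2·(-96) = -192
f[8] = 2·(-192) = -384
f[9] = 2·(-384) = -768
Sum = (-3) + (-6) + (-12) + (-24) + (-48) + (-96) + (-192) + (-384) + (-768) = -1533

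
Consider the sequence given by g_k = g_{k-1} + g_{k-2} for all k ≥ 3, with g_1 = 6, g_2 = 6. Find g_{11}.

534

g_3 = 6 + 6 = 12
g_4 = 12 + 6 = 18
g_5 = 18 + 12 = 30
g_6 = 30 + 18 = 48
g_7 = 48 + 30 = 78
g_8 = 78 + 48 = 126
g_9 = 126 + 78 = 204
g_{10} = 204 + 126 = 330
g_{11} = 330 + 204 = 534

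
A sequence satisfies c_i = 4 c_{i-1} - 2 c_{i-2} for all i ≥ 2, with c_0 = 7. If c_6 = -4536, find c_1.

-4

Let c_1 = v.
c_2 = -14 + 4v
c_3 = -56 + 14v
c_4 = -196 + 48v
c_5 = -672 + 164v
c_6 = -2296 + 560v
So -2296 + 560v = -4536, giving v = -4.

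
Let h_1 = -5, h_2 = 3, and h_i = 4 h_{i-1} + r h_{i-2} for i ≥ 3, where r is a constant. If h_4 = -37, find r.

h_3 = 12 - 5r
h_4 = 48 - 17r
So 48 - 17r = -37, giving r = 5.

5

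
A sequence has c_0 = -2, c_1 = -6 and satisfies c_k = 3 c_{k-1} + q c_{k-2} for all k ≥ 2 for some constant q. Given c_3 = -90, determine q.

c_2 = -18 - 2q
c_3 = -54 - 12q
So -54 - 12q = -90, giving q = 3.

3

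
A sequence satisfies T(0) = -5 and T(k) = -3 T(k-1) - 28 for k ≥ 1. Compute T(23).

The fixed point is -28/(1 + 3) = -7, so T(k) + 7 = -3(T(k-1) + 7).
Hence T(k) = 2·(-3)^k - 7.
T(23) = 2·(-3)^{23} - 7 = 2·-94143178827 - 7 = -188286357661.

-188286357661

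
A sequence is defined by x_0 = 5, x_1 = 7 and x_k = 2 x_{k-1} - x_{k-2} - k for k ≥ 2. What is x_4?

-3

x_2 = 2·7 - 5 - 2 = 7
x_3 = 2·7 - 7 - 3 = 4
x_4 = 2·4 - 7 - 4 = -3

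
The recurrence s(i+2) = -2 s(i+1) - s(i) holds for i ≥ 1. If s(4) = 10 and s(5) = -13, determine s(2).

Rearranging, s(i-2) = -(s(i) + 2 s(i-1)).
s(3) = -(-13 + 2*10) = -7
s(2) = -(10 + 2*(-7)) = 4

4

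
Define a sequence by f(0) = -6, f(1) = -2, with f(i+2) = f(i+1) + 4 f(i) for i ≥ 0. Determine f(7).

-1922

f(2) = (-2) + 4*(-6) = -26
f(3) = (-26) + 4*(-2) = -34
f(4) = (-34) + 4*(-26) = -138
f(5) = (-138) + 4*(-34) = -274
f(6) = (-274) + 4*(-138) = -826
f(7) = (-826) + 4*(-274) = -1922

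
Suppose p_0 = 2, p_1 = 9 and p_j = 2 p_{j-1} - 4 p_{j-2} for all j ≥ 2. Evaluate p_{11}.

-5120

p_2 = 2*9 - 4*2 = 10
p_3 = 2*10 - 4*9 = -16
p_4 = 2*(-16) - 4*10 = -72
p_5 = 2*(-72) - 4*(-16) = -80
p_6 = 2*(-80) - 4*(-72) = 128
p_7 = 2*128 - 4*(-80) = 576
p_8 = 2*576 - 4*128 = 640
p_9 = 2*640 - 4*576 = -1024
p_{10} = 2*(-1024) - 4*640 = -4608
p_{11} = 2*(-4608) - 4*(-1024) = -5120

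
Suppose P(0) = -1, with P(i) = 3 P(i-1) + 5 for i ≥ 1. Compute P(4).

P(1) = 3(-1) + 5 = 2
P(2) = 3(2) + 5 = 11
P(3) = 3(11) + 5 = 38
P(4) = 3(38) + 5 = 119

119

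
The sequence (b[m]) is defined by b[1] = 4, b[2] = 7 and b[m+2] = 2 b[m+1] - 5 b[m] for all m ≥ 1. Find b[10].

-5873

b[3] = 2(7) - 5(4) = -6
b[4] = 2(-6) - 5(7) = -47
b[5] = 2(-47) - 5(-6) = -64
b[6] = 2(-64) - 5(-47) = 107
b[7] = 2(107) - 5(-64) = 534
b[8] = 2(534) - 5(107) = 533
b[9] = 2(533) - 5(534) = -1604
b[10] = 2(-1604) - 5(533) = -5873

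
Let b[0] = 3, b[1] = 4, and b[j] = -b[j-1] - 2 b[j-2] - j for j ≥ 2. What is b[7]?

63

b[2] = -4 - 2*3 - 2 = -12
b[3] = -(-12) - 2*4 - 3 = 1
b[4] = -1 - 2*(-12) - 4 = 19
b[5] = -19 - 2*1 - 5 = -26
b[6] = -(-26) - 2*19 - 6 = -18
b[7] = -(-18) - 2*(-26) - 7 = 63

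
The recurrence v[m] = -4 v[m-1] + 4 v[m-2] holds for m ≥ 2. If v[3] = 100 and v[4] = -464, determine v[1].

9

Rearranging, v[m-2] = (v[m] + 4 v[m-1]) / 4.
v[2] = (-464 + 4·100) / 4 = -64/4 = -16
v[1] = (100 + 4·(-16)) / 4 = 36/4 = 9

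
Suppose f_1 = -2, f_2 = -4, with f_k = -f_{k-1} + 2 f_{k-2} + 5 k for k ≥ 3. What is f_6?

-34

f_3 = -(-4) + 2*(-2) + 15 = 15
f_4 = -15 + 2*(-4) + 20 = -3
f_5 = -(-3) + 2*15 + 25 = 58
f_6 = -58 + 2*(-3) + 30 = -34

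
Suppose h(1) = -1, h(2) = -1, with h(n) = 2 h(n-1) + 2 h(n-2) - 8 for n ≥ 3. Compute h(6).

h(3) = 2·(-1) + 2·(-1) - 8 = -12
h(4) = 2·(-12) + 2·(-1) - 8 = -34
h(5) = 2·(-34) + 2·(-12) - 8 = -100
h(6) = 2·(-100) + 2·(-34) - 8 = -276

-276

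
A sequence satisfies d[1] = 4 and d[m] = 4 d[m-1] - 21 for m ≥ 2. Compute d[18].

The fixed point is -21/(1 - 4) = 7, so d[m] - 7 = 4(d[m-1] - 7).
Hence d[m] = -3·4^{m-1} + 7.
d[18] = -3·4^{17} + 7 = -3·17179869184 + 7 = -51539607545.

-51539607545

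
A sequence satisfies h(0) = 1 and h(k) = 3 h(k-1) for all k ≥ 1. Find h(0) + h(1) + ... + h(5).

364

h(1) = 3·1 = 3
h(2) = 3·3 = 9
h(3) = 3·9 = 27
h(4) = 3·27 = 81
h(5) = 3·81 = 243
Sum = 1 + 3 + 9 + 27 + 81 + 243 = 364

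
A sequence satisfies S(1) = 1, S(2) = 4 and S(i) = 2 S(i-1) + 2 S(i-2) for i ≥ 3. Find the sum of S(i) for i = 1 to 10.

S(3) = 2·4 + 2·1 = 10
S(4) = 2·10 + 2·4 = 28
S(5) = 2·28 + 2·10 = 76
S(6) = 2·76 + 2·28 = 208
S(7) = 2·208 + 2·76 = 568
S(8) = 2·568 + 2·208 = 1552
S(9) = 2·1552 + 2·568 = 4240
S(10) = 2·4240 + 2·1552 = 11584
Sum = 1 + 4 + 10 + 28 + 76 + 208 + 568 + 1552 + 4240 + 11584 = 18271

18271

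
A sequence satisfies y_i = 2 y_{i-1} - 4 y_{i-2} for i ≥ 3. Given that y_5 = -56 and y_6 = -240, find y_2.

7

Rearranging, y_{i-2} = (y_i - 2 y_{i-1}) / -4.
y_4 = (-240 - 2*(-56)) / -4 = -128/-4 = 32
y_3 = (-56 - 2*32) / -4 = -120/-4 = 30
y_2 = (32 - 2*30) / -4 = -28/-4 = 7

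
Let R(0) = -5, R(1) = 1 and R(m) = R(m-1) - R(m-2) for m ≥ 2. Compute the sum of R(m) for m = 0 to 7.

R(2) = 1 - (-5) = 6
R(3) = 6 - 1 = 5
R(4) = 5 - 6 = -1
R(5) = (-1) - 5 = -6
R(6) = (-6) - (-1) = -5
R(7) = (-5) - (-6) = 1
Sum = (-5) + 1 + 6 + 5 + (-1) + (-6) + (-5) + 1 = -4

-4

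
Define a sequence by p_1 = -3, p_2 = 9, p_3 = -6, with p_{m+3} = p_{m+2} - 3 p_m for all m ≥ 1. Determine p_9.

p_4 = (-6) - 3·(-3) = 3
p_5 = 3 - 3·9 = -24
p_6 = (-24) - 3·(-6) = -6
p_7 = (-6) - 3·3 = -15
p_8 = (-15) - 3·(-24) = 57
p_9 = 57 - 3·(-6) = 75

75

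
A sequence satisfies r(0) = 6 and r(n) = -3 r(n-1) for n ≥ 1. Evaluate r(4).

r(1) = -3(6) = -18
r(2) = -3(-18) = 54
r(3) = -3(54) = -162
r(4) = -3(-162) = 486

486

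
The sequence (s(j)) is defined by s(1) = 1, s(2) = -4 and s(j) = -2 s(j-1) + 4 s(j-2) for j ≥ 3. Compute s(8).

s(3) = -2*(-4) + 4*1 = 12
s(4) = -2*12 + 4*(-4) = -40
s(5) = -2*(-40) + 4*12 = 128
s(6) = -2*128 + 4*(-40) = -416
s(7) = -2*(-416) + 4*128 = 1344
s(8) = -2*1344 + 4*(-416) = -4352

-4352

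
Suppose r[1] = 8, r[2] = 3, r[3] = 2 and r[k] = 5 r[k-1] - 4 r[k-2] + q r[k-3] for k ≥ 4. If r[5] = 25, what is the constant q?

1

r[4] = -2 + 8q
r[5] = -18 + 43q
So -18 + 43q = 25, giving q = 1.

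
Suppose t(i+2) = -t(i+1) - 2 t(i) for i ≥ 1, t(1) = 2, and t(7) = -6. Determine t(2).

2

Let t(2) = w.
t(3) = -4 - w
t(4) = 4 - w
t(5) = 4 + 3w
t(6) = -12 - w
t(7) = 4 - 5w
So 4 - 5w = -6, giving w = 2.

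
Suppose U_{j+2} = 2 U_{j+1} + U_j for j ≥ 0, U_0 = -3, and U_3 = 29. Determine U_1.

Let U_1 = v.
U_2 = -3 + 2v
U_3 = -6 + 5v
So -6 + 5v = 29, giving v = 7.

7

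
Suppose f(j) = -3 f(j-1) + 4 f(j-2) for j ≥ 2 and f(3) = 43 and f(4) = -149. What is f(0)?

4

Rearranging, f(j-2) = (f(j) + 3 f(j-1)) / 4.
f(2) = (-149 + 3·43) / 4 = -20/4 = -5
f(1) = (43 + 3·(-5)) / 4 = 28/4 = 7
f(0) = (-5 + 3·7) / 4 = 16/4 = 4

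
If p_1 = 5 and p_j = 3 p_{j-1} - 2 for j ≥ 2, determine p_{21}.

13947137605

The fixed point is -2/(1 - 3) = 1, so p_j - 1 = 3(p_{j-1} - 1).
Hence p_j = 4·3^{j-1} + 1.
p_{21} = 4·3^{20} + 1 = 4·3486784401 + 1 = 13947137605.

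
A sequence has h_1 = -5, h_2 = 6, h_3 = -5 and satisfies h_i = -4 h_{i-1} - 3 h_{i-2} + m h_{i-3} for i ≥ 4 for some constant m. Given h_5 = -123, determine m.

-5

h_4 = 2 - 5m
h_5 = 7 + 26m
So 7 + 26m = -123, giving m = -5.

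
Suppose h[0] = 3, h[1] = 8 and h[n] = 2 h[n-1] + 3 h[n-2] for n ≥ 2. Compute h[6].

h[2] = 2·8 + 3·3 = 25
h[3] = 2·25 + 3·8 = 74
h[4] = 2·74 + 3·25 = 223
h[5] = 2·223 + 3·74 = 668
h[6] = 2·668 + 3·223 = 2005

2005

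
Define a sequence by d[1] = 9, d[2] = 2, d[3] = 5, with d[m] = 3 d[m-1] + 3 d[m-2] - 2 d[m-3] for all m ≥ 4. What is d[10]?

11223

d[4] = 3(5) + 3(2) - 2(9) = 3
d[5] = 3(3) + 3(5) - 2(2) = 20
d[6] = 3(20) + 3(3) - 2(5) = 59
d[7] = 3(59) + 3(20) - 2(3) = 231
d[8] = 3(231) + 3(59) - 2(20) = 830
d[9] = 3(830) + 3(231) - 2(59) = 3065
d[10] = 3(3065) + 3(830) - 2(231) = 11223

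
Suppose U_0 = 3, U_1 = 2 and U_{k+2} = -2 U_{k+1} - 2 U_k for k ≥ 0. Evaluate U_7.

U_2 = -2·2 - 2·3 = -10
U_3 = -2·(-10) - 2·2 = 16
U_4 = -2·16 - 2·(-10) = -12
U_5 = -2·(-12) - 2·16 = -8
U_6 = -2·(-8) - 2·(-12) = 40
U_7 = -2·40 - 2·(-8) = -64

-64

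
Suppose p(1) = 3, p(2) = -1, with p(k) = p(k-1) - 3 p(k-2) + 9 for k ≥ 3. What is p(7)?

-61

p(3) = (-1) - 3(3) + 9 = -1
p(4) = (-1) - 3(-1) + 9 = 11
p(5) = 11 - 3(-1) + 9 = 23
p(6) = 23 - 3(11) + 9 = -1
p(7) = (-1) - 3(23) + 9 = -61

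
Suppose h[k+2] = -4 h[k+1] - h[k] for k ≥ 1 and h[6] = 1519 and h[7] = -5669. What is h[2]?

Rearranging, h[k-2] = -(h[k] + 4 h[k-1]).
h[5] = -(-5669 + 4·1519) = -407
h[4] = -(1519 + 4·(-407)) = 109
h[3] = -(-407 + 4·109) = -29
h[2] = -(109 + 4·(-29)) = 7

7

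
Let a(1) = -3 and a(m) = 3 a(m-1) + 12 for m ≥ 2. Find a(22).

The fixed point is 12/(1 - 3) = -6, so a(m) + 6 = 3(a(m-1) + 6).
Hence a(m) = 3·3^{m-1} - 6.
a(22) = 3·3^{21} - 6 = 3·10460353203 - 6 = 31381059603.

31381059603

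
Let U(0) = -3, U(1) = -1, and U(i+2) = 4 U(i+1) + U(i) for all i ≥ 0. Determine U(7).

-9349

U(2) = 4*(-1) + (-3) = -7
U(3) = 4*(-7) + (-1) = -29
U(4) = 4*(-29) + (-7) = -123
U(5) = 4*(-123) + (-29) = -521
U(6) = 4*(-521) + (-123) = -2207
U(7) = 4*(-2207) + (-521) = -9349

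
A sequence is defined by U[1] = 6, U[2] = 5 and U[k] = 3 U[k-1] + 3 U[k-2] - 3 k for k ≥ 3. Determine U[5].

U[3] = 3*5 + 3*6 - 9 = 24
U[4] = 3*24 + 3*5 - 12 = 75
U[5] = 3*75 + 3*24 - 15 = 282

282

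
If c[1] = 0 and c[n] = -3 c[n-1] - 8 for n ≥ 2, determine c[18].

-258280328

The fixed point is -8/(1 + 3) = -2, so c[n] + 2 = -3(c[n-1] + 2).
Hence c[n] = 2·(-3)^{n-1} - 2.
c[18] = 2·(-3)^{17} - 2 = 2·-129140163 - 2 = -258280328.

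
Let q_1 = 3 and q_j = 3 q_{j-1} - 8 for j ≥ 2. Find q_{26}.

-847288609439

The fixed point is -8/(1 - 3) = 4, so q_j - 4 = 3(q_{j-1} - 4).
Hence q_j = -1·3^{j-1} + 4.
q_{26} = -1·3^{25} + 4 = -1·847288609443 + 4 = -847288609439.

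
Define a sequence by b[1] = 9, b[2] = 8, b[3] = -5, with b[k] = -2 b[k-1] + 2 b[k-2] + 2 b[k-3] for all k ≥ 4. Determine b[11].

-21736

b[4] = -2*(-5) + 2*8 + 2*9 = 44
b[5] = -2*44 + 2*(-5) + 2*8 = -82
b[6] = -2*(-82) + 2*44 + 2*(-5) = 242
b[7] = -2*242 + 2*(-82) + 2*44 = -560
b[8] = -2*(-560) + 2*242 + 2*(-82) = 1440
b[9] = -2*1440 + 2*(-560) + 2*242 = -3516
b[10] = -2*(-3516) + 2*1440 + 2*(-560) = 8792
b[11] = -2*8792 + 2*(-3516) + 2*1440 = -21736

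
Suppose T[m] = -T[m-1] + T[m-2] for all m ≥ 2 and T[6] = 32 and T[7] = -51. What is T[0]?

8

Rearranging, T[m-2] = T[m] + T[m-1].
T[5] = -51 + 32 = -19
T[4] = 32 + (-19) = 13
T[3] = -19 + 13 = -6
T[2] = 13 + (-6) = 7
T[1] = -6 + 7 = 1
T[0] = 7 + 1 = 8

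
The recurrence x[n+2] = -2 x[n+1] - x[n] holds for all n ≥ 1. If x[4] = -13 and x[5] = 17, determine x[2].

Rearranging, x[n-2] = -(x[n] + 2 x[n-1]).
x[3] = -(17 + 2(-13)) = 9
x[2] = -(-13 + 2(9)) = -5

-5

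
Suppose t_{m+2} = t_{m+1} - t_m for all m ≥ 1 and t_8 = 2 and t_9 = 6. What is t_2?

Rearranging, t_{m-2} = -(t_m - t_{m-1}).
t_7 = -(6 - 2) = -4
t_6 = -(2 - (-4)) = -6
t_5 = -(-4 - (-6)) = -2
t_4 = -(-6 - (-2)) = 4
t_3 = -(-2 - 4) = 6
t_2 = -(4 - 6) = 2

2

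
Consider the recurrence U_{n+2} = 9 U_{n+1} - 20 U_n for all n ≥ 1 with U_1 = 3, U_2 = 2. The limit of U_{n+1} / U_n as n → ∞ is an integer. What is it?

The characteristic equation is r^2 - 9r + 20 = 0, which factors as (r - 5)(r - 4) = 0.
So the roots are 5 and 4. Since |5| > |4| and the coefficient of 5^n is non-zero, the ratio tends to 5.

5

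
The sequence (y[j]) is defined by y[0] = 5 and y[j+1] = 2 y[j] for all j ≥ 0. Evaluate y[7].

y[1] = 2*5 = 10
y[2] = 2*10 = 20
y[3] = 2*20 = 40
y[4] = 2*40 = 80
y[5] = 2*80 = 160
y[6] = 2*160 = 320
y[7] = 2*320 = 640

640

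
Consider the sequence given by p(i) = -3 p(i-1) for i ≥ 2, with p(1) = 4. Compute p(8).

p(2) = -3(4) = -12
p(3) = -3(-12) = 36
p(4) = -3(36) = -108
p(5) = -3(-108) = 324
p(6) = -3(324) = -972
p(7) = -3(-972) = 2916
p(8) = -3(2916) = -8748

-8748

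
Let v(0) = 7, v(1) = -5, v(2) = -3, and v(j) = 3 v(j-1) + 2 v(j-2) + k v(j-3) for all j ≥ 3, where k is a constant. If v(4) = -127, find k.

-4

v(3) = -19 + 7k
v(4) = -63 + 16k
So -63 + 16k = -127, giving k = -4.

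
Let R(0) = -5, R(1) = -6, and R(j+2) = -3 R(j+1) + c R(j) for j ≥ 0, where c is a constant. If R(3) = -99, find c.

R(2) = 18 - 5c
R(3) = -54 + 9c
So -54 + 9c = -99, giving c = -5.

-5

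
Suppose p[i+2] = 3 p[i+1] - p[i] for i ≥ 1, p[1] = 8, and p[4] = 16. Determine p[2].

Let p[2] = y.
p[3] = -8 + 3y
p[4] = -24 + 8y
So -24 + 8y = 16, giving y = 5.

5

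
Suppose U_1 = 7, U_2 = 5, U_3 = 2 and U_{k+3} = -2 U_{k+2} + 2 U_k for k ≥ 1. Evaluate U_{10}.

-8

U_4 = -2·2 + 2·7 = 10
U_5 = -2·10 + 2·5 = -10
U_6 = -2·(-10) + 2·2 = 24
U_7 = -2·24 + 2·10 = -28
U_8 = -2·(-28) + 2·(-10) = 36
U_9 = -2·36 + 2·24 = -24
U_{10} = -2·(-24) + 2·(-28) = -8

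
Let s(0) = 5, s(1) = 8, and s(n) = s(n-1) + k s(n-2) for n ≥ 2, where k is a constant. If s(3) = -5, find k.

-1

s(2) = 8 + 5k
s(3) = 8 + 13k
So 8 + 13k = -5, giving k = -1.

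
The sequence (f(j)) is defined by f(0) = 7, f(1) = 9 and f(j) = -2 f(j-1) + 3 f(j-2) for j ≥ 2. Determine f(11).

f(2) = -2(9) + 3(7) = 3
f(3) = -2(3) + 3(9) = 21
f(4) = -2(21) + 3(3) = -33
f(5) = -2(-33) + 3(21) = 129
f(6) = -2(129) + 3(-33) = -357
f(7) = -2(-357) + 3(129) = 1101
f(8) = -2(1101) + 3(-357) = -3273
f(9) = -2(-3273) + 3(1101) = 9849
f(10) = -2(9849) + 3(-3273) = -29517
f(11) = -2(-29517) + 3(9849) = 88581

88581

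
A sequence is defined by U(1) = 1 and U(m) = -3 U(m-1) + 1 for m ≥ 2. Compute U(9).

U(2) = -3(1) + 1 = -2
U(3) = -3(-2) + 1 = 7
U(4) = -3(7) + 1 = -20
U(5) = -3(-20) + 1 = 61
U(6) = -3(61) + 1 = -182
U(7) = -3(-182) + 1 = 547
U(8) = -3(547) + 1 = -1640
U(9) = -3(-1640) + 1 = 4921

4921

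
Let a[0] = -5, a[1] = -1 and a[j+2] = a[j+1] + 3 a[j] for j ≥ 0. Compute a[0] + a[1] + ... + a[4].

a[2] = (-1) + 3*(-5) = -16
a[3] = (-16) + 3*(-1) = -19
a[4] = (-19) + 3*(-16) = -67
Sum = (-5) + (-1) + (-16) + (-19) + (-67) = -108

-108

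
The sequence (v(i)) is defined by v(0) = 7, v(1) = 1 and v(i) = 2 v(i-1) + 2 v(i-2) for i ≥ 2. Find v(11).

v(2) = 2·1 + 2·7 = 16
v(3) = 2·16 + 2·1 = 34
v(4) = 2·34 + 2·16 = 100
v(5) = 2·100 + 2·34 = 268
v(6) = 2·268 + 2·100 = 736
v(7) = 2·736 + 2·268 = 2008
v(8) = 2·2008 + 2·736 = 5488
v(9) = 2·5488 + 2·2008 = 14992
v(10) = 2·14992 + 2·5488 = 40960
v(11) = 2·40960 + 2·14992 = 111904

111904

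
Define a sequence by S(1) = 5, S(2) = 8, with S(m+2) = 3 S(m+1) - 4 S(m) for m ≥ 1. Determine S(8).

172

S(3) = 3*8 - 4*5 = 4
S(4) = 3*4 - 4*8 = -20
S(5) = 3*(-20) - 4*4 = -76
S(6) = 3*(-76) - 4*(-20) = -148
S(7) = 3*(-148) - 4*(-76) = -140
S(8) = 3*(-140) - 4*(-148) = 172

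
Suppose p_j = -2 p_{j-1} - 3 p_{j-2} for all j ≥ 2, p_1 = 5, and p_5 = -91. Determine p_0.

Let p_0 = w.
p_2 = -10 - 3w
p_3 = 5 + 6w
p_4 = 20 - 3w
p_5 = -55 - 12w
So -55 - 12w = -91, giving w = 3.

3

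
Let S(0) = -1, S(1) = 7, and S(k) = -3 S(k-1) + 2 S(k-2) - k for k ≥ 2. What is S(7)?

S(2) = -3·7 + 2·(-1) - 2 = -25
S(3) = -3·(-25) + 2·7 - 3 = 86
S(4) = -3·86 + 2·(-25) - 4 = -312
S(5) = -3·(-312) + 2·86 - 5 = 1103
S(6) = -3·1103 + 2·(-312) - 6 = -3939
S(7) = -3·(-3939) + 2·1103 - 7 = 14016

14016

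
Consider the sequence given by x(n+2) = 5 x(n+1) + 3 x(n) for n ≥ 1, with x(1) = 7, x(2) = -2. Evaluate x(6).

1537

x(3) = 5·(-2) + 3·7 = 11
x(4) = 5·11 + 3·(-2) = 49
x(5) = 5·49 + 3·11 = 278
x(6) = 5·278 + 3·49 = 1537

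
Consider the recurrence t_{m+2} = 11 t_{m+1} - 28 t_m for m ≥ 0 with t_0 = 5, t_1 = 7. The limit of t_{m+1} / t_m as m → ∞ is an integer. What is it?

The characteristic equation is r^2 - 11r + 28 = 0, which factors as (r - 7)(r - 4) = 0.
So the roots are 7 and 4. Since |7| > |4| and the coefficient of 7^m is non-zero, the ratio tends to 7.

7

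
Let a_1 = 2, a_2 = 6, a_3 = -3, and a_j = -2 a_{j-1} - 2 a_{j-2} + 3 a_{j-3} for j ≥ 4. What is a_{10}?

912

a_4 = -2(-3) - 2(6) + 3(2) = 0
a_5 = -2(0) - 2(-3) + 3(6) = 24
a_6 = -2(24) - 2(0) + 3(-3) = -57
a_7 = -2(-57) - 2(24) + 3(0) = 66
a_8 = -2(66) - 2(-57) + 3(24) = 54
a_9 = -2(54) - 2(66) + 3(-57) = -411
a_{10} = -2(-411) - 2(54) + 3(66) = 912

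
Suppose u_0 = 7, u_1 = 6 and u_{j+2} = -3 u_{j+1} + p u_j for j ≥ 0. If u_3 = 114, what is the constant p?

u_2 = -18 + 7p
u_3 = 54 - 15p
So 54 - 15p = 114, giving p = -4.

-4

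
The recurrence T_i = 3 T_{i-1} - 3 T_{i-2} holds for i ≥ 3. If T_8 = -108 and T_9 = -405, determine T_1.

Rearranging, T_{i-2} = (T_i - 3 T_{i-1}) / -3.
T_7 = (-405 - 3·(-108)) / -3 = -81/-3 = 27
T_6 = (-108 - 3·27) / -3 = -189/-3 = 63
T_5 = (27 - 3·63) / -3 = -162/-3 = 54
T_4 = (63 - 3·54) / -3 = -99/-3 = 33
T_3 = (54 - 3·33) / -3 = -45/-3 = 15
T_2 = (33 - 3·15) / -3 = -12/-3 = 4
T_1 = (15 - 3·4) / -3 = 3/-3 = -1

-1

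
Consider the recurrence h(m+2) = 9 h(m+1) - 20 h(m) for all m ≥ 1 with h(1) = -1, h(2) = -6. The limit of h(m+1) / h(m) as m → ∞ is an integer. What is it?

5

The characteristic equation is r^2 - 9r + 20 = 0, which factors as (r - 5)(r - 4) = 0.
So the roots are 5 and 4. Since |5| > |4| and the coefficient of 5^m is non-zero, the ratio tends to 5.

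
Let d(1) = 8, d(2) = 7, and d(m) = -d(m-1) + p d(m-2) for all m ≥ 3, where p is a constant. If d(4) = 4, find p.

d(3) = -7 + 8p
d(4) = 7 - p
So 7 - p = 4, giving p = 3.

3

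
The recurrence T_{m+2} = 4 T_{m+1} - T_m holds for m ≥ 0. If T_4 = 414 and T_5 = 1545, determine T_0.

6

Rearranging, T_{m-2} = -(T_m - 4 T_{m-1}).
T_3 = -(1545 - 4(414)) = 111
T_2 = -(414 - 4(111)) = 30
T_1 = -(111 - 4(30)) = 9
T_0 = -(30 - 4(9)) = 6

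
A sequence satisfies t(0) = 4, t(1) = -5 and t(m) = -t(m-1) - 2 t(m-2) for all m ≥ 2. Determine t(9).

61

t(2) = -(-5) - 2*4 = -3
t(3) = -(-3) - 2*(-5) = 13
t(4) = -13 - 2*(-3) = -7
t(5) = -(-7) - 2*13 = -19
t(6) = -(-19) - 2*(-7) = 33
t(7) = -33 - 2*(-19) = 5
t(8) = -5 - 2*33 = -71
t(9) = -(-71) - 2*5 = 61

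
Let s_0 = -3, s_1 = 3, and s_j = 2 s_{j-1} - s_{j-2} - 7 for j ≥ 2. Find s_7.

-108

s_2 = 2(3) - (-3) - 7 = 2
s_3 = 2(2) - 3 - 7 = -6
s_4 = 2(-6) - 2 - 7 = -21
s_5 = 2(-21) - (-6) - 7 = -43
s_6 = 2(-43) - (-21) - 7 = -72
s_7 = 2(-72) - (-43) - 7 = -108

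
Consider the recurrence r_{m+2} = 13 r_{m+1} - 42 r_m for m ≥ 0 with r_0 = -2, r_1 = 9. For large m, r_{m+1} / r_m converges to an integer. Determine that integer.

7

The characteristic equation is r^2 - 13r + 42 = 0, which factors as (r - 7)(r - 6) = 0.
So the roots are 7 and 6. Since |7| > |6| and the coefficient of 7^m is non-zero, the ratio tends to 7.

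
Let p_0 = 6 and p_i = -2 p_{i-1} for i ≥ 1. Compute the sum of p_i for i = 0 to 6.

p_1 = -2*6 = -12
p_2 = -2*(-12) = 24
p_3 = -2*24 = -48
p_4 = -2*(-48) = 96
p_5 = -2*96 = -192
p_6 = -2*(-192) = 384
Sum = 6 + (-12) + 24 + (-48) + 96 + (-192) + 384 = 258

258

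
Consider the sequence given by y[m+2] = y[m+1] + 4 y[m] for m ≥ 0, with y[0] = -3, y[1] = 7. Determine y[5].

y[2] = 7 + 4(-3) = -5
y[3] = (-5) + 4(7) = 23
y[4] = 23 + 4(-5) = 3
y[5] = 3 + 4(23) = 95

95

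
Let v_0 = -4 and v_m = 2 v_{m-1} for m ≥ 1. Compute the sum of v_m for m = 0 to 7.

v_1 = 2*(-4) = -8
v_2 = 2*(-8) = -16
v_3 = 2*(-16) = -32
v_4 = 2*(-32) = -64
v_5 = 2*(-64) = -128
v_6 = 2*(-128) = -256
v_7 = 2*(-256) = -512
Sum = (-4) + (-8) + (-16) + (-32) + (-64) + (-128) + (-256) + (-512) = -1020

-1020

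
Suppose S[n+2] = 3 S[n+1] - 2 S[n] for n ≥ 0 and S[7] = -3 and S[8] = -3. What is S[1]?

-3

Rearranging, S[n-2] = (S[n] - 3 S[n-1]) / -2.
S[6] = (-3 - 3(-3)) / -2 = 6/-2 = -3
S[5] = (-3 - 3(-3)) / -2 = 6/-2 = -3
S[4] = (-3 - 3(-3)) / -2 = 6/-2 = -3
S[3] = (-3 - 3(-3)) / -2 = 6/-2 = -3
S[2] = (-3 - 3(-3)) / -2 = 6/-2 = -3
S[1] = (-3 - 3(-3)) / -2 = 6/-2 = -3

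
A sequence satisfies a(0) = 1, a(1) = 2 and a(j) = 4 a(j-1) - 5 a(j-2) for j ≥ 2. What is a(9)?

-718

a(2) = 4(2) - 5(1) = 3
a(3) = 4(3) - 5(2) = 2
a(4) = 4(2) - 5(3) = -7
a(5) = 4(-7) - 5(2) = -38
a(6) = 4(-38) - 5(-7) = -117
a(7) = 4(-117) - 5(-38) = -278
a(8) = 4(-278) - 5(-117) = -527
a(9) = 4(-527) - 5(-278) = -718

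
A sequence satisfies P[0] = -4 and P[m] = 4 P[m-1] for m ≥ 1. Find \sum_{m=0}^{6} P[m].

-21844

P[1] = 4*(-4) = -16
P[2] = 4*(-16) = -64
P[3] = 4*(-64) = -256
P[4] = 4*(-256) = -1024
P[5] = 4*(-1024) = -4096
P[6] = 4*(-4096) = -16384
Sum = (-4) + (-16) + (-64) + (-256) + (-1024) + (-4096) + (-16384) = -21844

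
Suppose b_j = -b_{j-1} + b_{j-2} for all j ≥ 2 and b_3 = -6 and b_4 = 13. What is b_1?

Rearranging, b_{j-2} = b_j + b_{j-1}.
b_2 = 13 + (-6) = 7
b_1 = -6 + 7 = 1

1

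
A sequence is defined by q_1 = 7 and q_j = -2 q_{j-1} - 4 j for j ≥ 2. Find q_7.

580

q_2 = -2(7) - 8 = -22
q_3 = -2(-22) - 12 = 32
q_4 = -2(32) - 16 = -80
q_5 = -2(-80) - 20 = 140
q_6 = -2(140) - 24 = -304
q_7 = -2(-304) - 28 = 580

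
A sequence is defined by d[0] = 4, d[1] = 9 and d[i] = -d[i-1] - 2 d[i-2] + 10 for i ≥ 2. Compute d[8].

d[2] = -9 - 2(4) + 10 = -7
d[3] = -(-7) - 2(9) + 10 = -1
d[4] = -(-1) - 2(-7) + 10 = 25
d[5] = -25 - 2(-1) + 10 = -13
d[6] = -(-13) - 2(25) + 10 = -27
d[7] = -(-27) - 2(-13) + 10 = 63
d[8] = -63 - 2(-27) + 10 = 1

1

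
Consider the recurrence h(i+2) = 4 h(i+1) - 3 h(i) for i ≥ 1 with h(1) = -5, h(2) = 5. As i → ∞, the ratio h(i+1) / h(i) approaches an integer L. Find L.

3

The characteristic equation is r^2 - 4r + 3 = 0, which factors as (r - 3)(r - 1) = 0.
So the roots are 3 and 1. Since |3| > |1| and the coefficient of 3^i is non-zero, the ratio tends to 3.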